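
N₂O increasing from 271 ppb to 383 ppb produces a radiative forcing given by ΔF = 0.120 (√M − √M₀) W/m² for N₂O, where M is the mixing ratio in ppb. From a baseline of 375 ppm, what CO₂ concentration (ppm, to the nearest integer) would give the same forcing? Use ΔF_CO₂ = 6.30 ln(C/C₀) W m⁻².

C ≈ 398 ppm

N₂O forcing: 0.120 × (√383 − √271) = 0.120 × (19.5704 − 16.4621) = 0.120 × 3.1083 = 0.37300 W/m².
Set 6.30 ln(C/375) = 0.37300: ln(C/375) = 0.37300/6.30 = 0.05921, so C = 375 × e^0.05921 = 375 × 1.06100 = 397.88 ppm.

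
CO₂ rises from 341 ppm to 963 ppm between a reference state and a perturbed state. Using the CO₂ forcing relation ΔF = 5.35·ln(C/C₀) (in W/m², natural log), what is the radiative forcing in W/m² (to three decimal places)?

CO₂: 5.35 × ln(963/341) = 5.35 × ln(2.82405) = 5.35 × 1.03817 = 5.5542 W/m².

ΔF = 5.554 W/m²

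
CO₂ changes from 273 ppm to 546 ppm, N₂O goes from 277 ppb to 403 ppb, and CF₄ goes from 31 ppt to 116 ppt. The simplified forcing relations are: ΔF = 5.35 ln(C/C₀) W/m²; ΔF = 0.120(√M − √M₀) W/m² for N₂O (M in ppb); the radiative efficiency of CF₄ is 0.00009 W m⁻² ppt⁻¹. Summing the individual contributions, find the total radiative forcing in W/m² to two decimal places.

CO₂: 5.35 × ln(546/273) = 5.35 × ln(2.00000) = 5.35 × 0.69315 = 3.7084 W/m².
N₂O: 0.120 × (√403 − √277) = 0.120 × (20.0749 − 16.6433) = 0.120 × 3.4316 = 0.4118 W/m².
CF₄: ΔF = 0.00009 × (116 − 31) = 0.00009 × 85 = 0.0077 W/m².
Total ΔF = 3.7084 + 0.4118 + 0.0077 = 4.1279 W/m².

ΔF = 4.13 W/m²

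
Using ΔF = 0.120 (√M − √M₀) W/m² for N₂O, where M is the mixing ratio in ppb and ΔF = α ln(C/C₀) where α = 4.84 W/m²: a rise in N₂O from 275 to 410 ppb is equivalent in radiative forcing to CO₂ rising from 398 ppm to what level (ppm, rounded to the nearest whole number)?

C ≈ 436 ppm

N₂O forcing: 0.120 × (√410 − √275) = 0.120 × (20.2485 − 16.5831) = 0.120 × 3.6654 = 0.43985 W/m².
Set 4.84 ln(C/398) = 0.43985: ln(C/398) = 0.43985/4.84 = 0.09088, so C = 398 × e^0.09088 = 398 × 1.09514 = 435.87 ppm.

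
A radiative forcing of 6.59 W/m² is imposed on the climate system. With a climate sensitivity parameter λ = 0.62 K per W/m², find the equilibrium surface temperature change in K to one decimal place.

ΔT = 4.1 K

ΔT = λ ΔF = 0.62 × 6.59 = 4.0858 K.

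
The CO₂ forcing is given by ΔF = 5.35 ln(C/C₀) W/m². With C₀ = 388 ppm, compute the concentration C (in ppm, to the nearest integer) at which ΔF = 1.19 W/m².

C ≈ 485 ppm

Set 5.35 ln(C/388) = 1.19, so ln(C/388) = 1.19/5.35 = 0.22243.
Then C/388 = e^0.22243 = 1.24911, giving C = 388 × 1.24911 = 484.65 ppm.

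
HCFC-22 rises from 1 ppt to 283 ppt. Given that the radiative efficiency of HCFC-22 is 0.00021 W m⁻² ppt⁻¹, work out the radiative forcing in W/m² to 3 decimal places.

ΔF = 0.059 W/m²

HCFC-22: ΔF = 0.00021 × (283 − 1) = 0.00021 × 282 = 0.0592 W/m².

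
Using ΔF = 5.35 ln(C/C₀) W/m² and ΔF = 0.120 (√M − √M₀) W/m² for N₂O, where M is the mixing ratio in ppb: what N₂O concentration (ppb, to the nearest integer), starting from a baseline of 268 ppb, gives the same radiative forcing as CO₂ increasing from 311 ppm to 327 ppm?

CO₂ forcing: 5.35 × ln(327/311) = 5.35 × 0.050167 = 0.26839 W/m².
Set 0.120(√M − √268) = 0.26839: √M = 0.26839/0.120 + √268 = 2.2366 + 16.3707 = 18.6073.
M = (18.6073)² = 346.23 ppb.

M ≈ 346 ppb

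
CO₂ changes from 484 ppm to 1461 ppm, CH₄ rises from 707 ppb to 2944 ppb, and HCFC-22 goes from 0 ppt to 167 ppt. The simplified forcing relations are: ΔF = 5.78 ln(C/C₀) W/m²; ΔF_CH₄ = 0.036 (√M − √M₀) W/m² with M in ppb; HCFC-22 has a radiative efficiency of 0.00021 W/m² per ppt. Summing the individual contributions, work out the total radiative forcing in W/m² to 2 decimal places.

ΔF = 7.42 W/m²

CO₂: 5.78 × ln(1461/484) = 5.78 × ln(3.01860) = 5.78 × 1.10479 = 6.3857 W/m².
CH₄: 0.036 × (√2944 − √707) = 0.036 × (54.2586 − 26.5895) = 0.036 × 27.6691 = 0.9961 W/m².
HCFC-22: ΔF = 0.00021 × (167 − 0) = 0.00021 × 167 = 0.0351 W/m².
Total ΔF = 6.3857 + 0.9961 + 0.0351 = 7.4169 W/m².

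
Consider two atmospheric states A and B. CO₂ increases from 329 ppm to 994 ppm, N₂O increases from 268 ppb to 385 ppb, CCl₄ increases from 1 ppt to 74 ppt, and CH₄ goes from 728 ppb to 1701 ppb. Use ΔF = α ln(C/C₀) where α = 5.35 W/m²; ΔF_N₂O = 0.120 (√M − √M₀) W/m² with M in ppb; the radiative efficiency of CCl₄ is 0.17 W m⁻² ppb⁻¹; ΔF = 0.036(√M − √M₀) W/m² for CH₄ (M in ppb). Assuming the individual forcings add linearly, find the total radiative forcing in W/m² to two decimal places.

ΔF = 6.83 W/m²

CO₂: 5.35 × ln(994/329) = 5.35 × ln(3.02128) = 5.35 × 1.10568 = 5.9154 W/m².
N₂O: 0.120 × (√385 − √268) = 0.120 × (19.6214 − 16.3707) = 0.120 × 3.2507 = 0.3901 W/m².
CCl₄: Δ = 74 − 1 = 73 ppt = 0.073 ppb; ΔF = 0.17 × 0.073 = 0.0124 W/m².
CH₄: 0.036 × (√1701 − √728) = 0.036 × (41.2432 − 26.9815) = 0.036 × 14.2617 = 0.5134 W/m².
Total ΔF = 5.9154 + 0.3901 + 0.0124 + 0.5134 = 6.8313 W/m².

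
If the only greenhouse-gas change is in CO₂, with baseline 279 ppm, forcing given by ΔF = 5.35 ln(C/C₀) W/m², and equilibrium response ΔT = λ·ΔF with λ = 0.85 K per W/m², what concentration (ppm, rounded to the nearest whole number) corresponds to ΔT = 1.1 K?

Required forcing: ΔF = ΔT/λ = 1.1/0.85 = 1.2941 W/m².
Then ln(C/279) = ΔF/5.35 = 1.2941/5.35 = 0.24189.
So C = 279 × e^0.24189 = 279 × 1.27365 = 355.35 ppm.

C ≈ 355 ppm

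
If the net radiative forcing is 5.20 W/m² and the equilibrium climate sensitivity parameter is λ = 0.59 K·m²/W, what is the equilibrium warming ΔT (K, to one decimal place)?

ΔT = λ ΔF = 0.59 × 5.20 = 3.0680 K.

ΔT = 3.1 K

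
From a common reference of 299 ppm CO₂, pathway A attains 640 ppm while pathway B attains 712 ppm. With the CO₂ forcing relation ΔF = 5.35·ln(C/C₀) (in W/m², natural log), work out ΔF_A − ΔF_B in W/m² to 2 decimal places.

ΔF_A = 5.35 ln(640/299) = 5.35 × 0.76102 = 4.0715 W/m².
ΔF_B = 5.35 ln(712/299) = 5.35 × 0.86763 = 4.6418 W/m².
Difference: 4.0715 − 4.6418 = -0.5703 W/m².

ΔF_A − ΔF_B = -0.57 W/m²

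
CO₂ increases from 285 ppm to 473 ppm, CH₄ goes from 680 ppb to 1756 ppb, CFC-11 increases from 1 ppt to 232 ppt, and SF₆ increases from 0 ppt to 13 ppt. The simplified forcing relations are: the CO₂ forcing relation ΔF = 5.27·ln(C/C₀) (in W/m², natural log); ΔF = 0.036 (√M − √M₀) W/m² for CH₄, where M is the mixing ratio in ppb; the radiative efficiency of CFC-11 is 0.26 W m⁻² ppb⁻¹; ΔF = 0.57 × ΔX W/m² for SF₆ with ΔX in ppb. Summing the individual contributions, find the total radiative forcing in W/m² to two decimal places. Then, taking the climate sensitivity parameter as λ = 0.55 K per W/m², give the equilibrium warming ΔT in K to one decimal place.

ΔF = 3.31 W/m²; ΔT = 1.8 K

CO₂: 5.27 × ln(473/285) = 5.27 × ln(1.65965) = 5.27 × 0.50661 = 2.6698 W/m².
CH₄: 0.036 × (√1756 − √680) = 0.036 × (41.9047 − 26.0768) = 0.036 × 15.8279 = 0.5698 W/m².
CFC-11: Δ = 232 − 1 = 231 ppt = 0.231 ppb; ΔF = 0.26 × 0.231 = 0.0601 W/m².
SF₆: Δ = 13 − 0 = 13 ppt = 0.013 ppb; ΔF = 0.57 × 0.013 = 0.0074 W/m².
Total ΔF = 2.6698 + 0.5698 + 0.0601 + 0.0074 = 3.3071 W/m².
ΔT = λ ΔF = 0.55 × 3.31 = 1.8205 K.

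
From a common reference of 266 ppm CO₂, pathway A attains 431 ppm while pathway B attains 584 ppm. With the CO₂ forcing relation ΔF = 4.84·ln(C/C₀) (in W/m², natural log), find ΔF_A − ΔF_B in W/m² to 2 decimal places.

ΔF_A = 4.84 ln(431/266) = 4.84 × 0.48261 = 2.3358 W/m².
ΔF_B = 4.84 ln(584/266) = 4.84 × 0.78640 = 3.8062 W/m².
Difference: 2.3358 − 3.8062 = -1.4704 W/m².

ΔF_A − ΔF_B = -1.47 W/m²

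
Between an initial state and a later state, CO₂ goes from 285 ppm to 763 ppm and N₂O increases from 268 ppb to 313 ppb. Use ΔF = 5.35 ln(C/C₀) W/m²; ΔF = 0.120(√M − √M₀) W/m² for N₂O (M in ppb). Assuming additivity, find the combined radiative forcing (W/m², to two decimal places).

ΔF = 5.43 W/m²

CO₂: 5.35 × ln(763/285) = 5.35 × ln(2.67719) = 5.35 × 0.98477 = 5.2685 W/m².
N₂O: 0.120 × (√313 − √268) = 0.120 × (17.6918 − 16.3707) = 0.120 × 1.3211 = 0.1585 W/m².
Total ΔF = 5.2685 + 0.1585 = 5.4270 W/m².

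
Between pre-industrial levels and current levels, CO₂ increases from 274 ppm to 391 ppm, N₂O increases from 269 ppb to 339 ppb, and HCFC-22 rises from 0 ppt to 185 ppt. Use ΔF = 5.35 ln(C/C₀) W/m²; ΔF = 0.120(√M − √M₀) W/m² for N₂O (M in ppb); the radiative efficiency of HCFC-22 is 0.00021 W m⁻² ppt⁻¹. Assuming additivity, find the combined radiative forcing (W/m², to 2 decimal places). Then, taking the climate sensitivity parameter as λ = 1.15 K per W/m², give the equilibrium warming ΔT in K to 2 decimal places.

CO₂: 5.35 × ln(391/274) = 5.35 × ln(1.42701) = 5.35 × 0.35558 = 1.9024 W/m².
N₂O: 0.120 × (√339 − √269) = 0.120 × (18.4120 − 16.4012) = 0.120 × 2.0108 = 0.2413 W/m².
HCFC-22: ΔF = 0.00021 × (185 − 0) = 0.00021 × 185 = 0.0389 W/m².
Total ΔF = 1.9024 + 0.2413 + 0.0389 = 2.1826 W/m².
ΔT = λ ΔF = 1.15 × 2.18 = 2.5070 K.

ΔF = 2.18 W/m²; ΔT = 2.51 K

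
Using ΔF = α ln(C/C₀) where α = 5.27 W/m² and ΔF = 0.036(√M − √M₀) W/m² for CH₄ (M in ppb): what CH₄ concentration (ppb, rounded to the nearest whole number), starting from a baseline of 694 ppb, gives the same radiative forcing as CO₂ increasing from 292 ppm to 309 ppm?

CO₂ forcing: 5.27 × ln(309/292) = 5.27 × 0.056587 = 0.29821 W/m².
Set 0.036(√M − √694) = 0.29821: √M = 0.29821/0.036 + √694 = 8.2836 + 26.3439 = 34.6275.
M = (34.6275)² = 1199.06 ppb.

M ≈ 1199 ppb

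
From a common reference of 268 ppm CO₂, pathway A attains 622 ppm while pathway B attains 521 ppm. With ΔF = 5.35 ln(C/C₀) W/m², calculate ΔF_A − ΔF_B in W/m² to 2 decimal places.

ΔF_A − ΔF_B = 0.95 W/m²

ΔF_A = 5.35 ln(622/268) = 5.35 × 0.84195 = 4.5044 W/m².
ΔF_B = 5.35 ln(521/268) = 5.35 × 0.66476 = 3.5565 W/m².
Difference: 4.5044 − 3.5565 = 0.9479 W/m².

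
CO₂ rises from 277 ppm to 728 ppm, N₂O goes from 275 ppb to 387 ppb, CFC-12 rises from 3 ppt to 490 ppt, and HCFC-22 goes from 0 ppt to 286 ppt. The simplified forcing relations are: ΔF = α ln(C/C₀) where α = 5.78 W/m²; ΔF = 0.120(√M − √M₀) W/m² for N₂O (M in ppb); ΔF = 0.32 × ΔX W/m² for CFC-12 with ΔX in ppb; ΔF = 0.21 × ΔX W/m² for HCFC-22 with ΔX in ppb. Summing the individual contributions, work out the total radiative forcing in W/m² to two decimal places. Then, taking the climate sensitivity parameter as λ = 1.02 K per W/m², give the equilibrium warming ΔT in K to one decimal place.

ΔF = 6.17 W/m²; ΔT = 6.3 K

CO₂: 5.78 × ln(728/277) = 5.78 × ln(2.62816) = 5.78 × 0.96628 = 5.5851 W/m².
N₂O: 0.120 × (√387 − √275) = 0.120 × (19.6723 − 16.5831) = 0.120 × 3.0892 = 0.3707 W/m².
CFC-12: Δ = 490 − 3 = 487 ppt = 0.487 ppb; ΔF = 0.32 × 0.487 = 0.1558 W/m².
HCFC-22: Δ = 286 − 0 = 286 ppt = 0.286 ppb; ΔF = 0.21 × 0.286 = 0.0601 W/m².
Total ΔF = 5.5851 + 0.3707 + 0.1558 + 0.0601 = 6.1717 W/m².
ΔT = λ ΔF = 1.02 × 6.17 = 6.2934 K.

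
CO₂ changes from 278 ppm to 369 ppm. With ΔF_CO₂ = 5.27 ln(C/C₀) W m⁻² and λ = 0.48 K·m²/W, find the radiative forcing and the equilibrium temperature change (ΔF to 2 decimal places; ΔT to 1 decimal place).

CO₂: 5.27 × ln(369/278) = 5.27 × ln(1.32734) = 5.27 × 0.28318 = 1.4924 W/m².
ΔT = λ ΔF = 0.48 × 1.49 = 0.7152 K.

ΔF = 1.49 W/m²; ΔT = 0.7 K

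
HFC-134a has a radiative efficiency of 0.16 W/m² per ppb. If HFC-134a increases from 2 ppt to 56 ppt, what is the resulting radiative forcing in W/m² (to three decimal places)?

ΔF = 0.009 W/m²

HFC-134a: Δ = 56 − 2 = 54 ppt = 0.054 ppb; ΔF = 0.16 × 0.054 = 0.0086 W/m².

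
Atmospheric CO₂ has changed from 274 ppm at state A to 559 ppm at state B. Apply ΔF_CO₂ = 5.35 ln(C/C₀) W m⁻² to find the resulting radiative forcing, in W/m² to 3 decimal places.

CO₂: 5.35 × ln(559/274) = 5.35 × ln(2.04015) = 5.35 × 0.71302 = 3.8147 W/m².

ΔF = 3.815 W/m²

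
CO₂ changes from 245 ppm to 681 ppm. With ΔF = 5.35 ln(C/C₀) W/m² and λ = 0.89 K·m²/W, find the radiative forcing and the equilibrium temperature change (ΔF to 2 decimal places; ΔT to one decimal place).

ΔF = 5.47 W/m²; ΔT = 4.9 K

CO₂: 5.35 × ln(681/245) = 5.35 × ln(2.77959) = 5.35 × 1.02230 = 5.4693 W/m².
ΔT = λ ΔF = 0.89 × 5.47 = 4.8683 K.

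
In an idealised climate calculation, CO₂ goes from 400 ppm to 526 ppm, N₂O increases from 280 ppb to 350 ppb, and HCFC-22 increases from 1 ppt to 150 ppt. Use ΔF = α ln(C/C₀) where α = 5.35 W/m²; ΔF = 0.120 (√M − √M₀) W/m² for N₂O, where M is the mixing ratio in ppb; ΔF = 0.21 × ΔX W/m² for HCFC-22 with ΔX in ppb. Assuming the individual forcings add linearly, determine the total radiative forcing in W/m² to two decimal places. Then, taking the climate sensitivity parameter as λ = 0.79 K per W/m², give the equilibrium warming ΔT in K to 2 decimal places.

ΔF = 1.73 W/m²; ΔT = 1.37 K

CO₂: 5.35 × ln(526/400) = 5.35 × ln(1.31500) = 5.35 × 0.27384 = 1.4650 W/m².
N₂O: 0.120 × (√350 − √280) = 0.120 × (18.7083 − 16.7332) = 0.120 × 1.9751 = 0.2370 W/m².
HCFC-22: Δ = 150 − 1 = 149 ppt = 0.149 ppb; ΔF = 0.21 × 0.149 = 0.0313 W/m².
Total ΔF = 1.4650 + 0.2370 + 0.0313 = 1.7333 W/m².
ΔT = λ ΔF = 0.79 × 1.73 = 1.3667 K.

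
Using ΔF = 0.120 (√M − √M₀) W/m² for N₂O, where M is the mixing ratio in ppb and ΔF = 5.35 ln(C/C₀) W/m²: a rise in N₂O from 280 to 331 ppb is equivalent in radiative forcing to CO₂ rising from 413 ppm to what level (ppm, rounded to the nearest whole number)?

C ≈ 427 ppm

N₂O forcing: 0.120 × (√331 − √280) = 0.120 × (18.1934 − 16.7332) = 0.120 × 1.4602 = 0.17522 W/m².
Set 5.35 ln(C/413) = 0.17522: ln(C/413) = 0.17522/5.35 = 0.03275, so C = 413 × e^0.03275 = 413 × 1.03329 = 426.75 ppm.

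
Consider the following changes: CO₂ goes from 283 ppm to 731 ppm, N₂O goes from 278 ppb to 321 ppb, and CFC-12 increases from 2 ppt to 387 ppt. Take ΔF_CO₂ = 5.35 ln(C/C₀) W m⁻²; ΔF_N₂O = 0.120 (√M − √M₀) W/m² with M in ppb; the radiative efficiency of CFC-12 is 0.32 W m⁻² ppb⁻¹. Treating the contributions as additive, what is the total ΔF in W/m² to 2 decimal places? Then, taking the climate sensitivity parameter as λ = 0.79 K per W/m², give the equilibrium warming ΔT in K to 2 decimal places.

ΔF = 5.35 W/m²; ΔT = 4.23 K

CO₂: 5.35 × ln(731/283) = 5.35 × ln(2.58304) = 5.35 × 0.94897 = 5.0770 W/m².
N₂O: 0.120 × (√321 − √278) = 0.120 × (17.9165 − 16.6733) = 0.120 × 1.2432 = 0.1492 W/m².
CFC-12: Δ = 387 − 2 = 385 ppt = 0.385 ppb; ΔF = 0.32 × 0.385 = 0.1232 W/m².
Total ΔF = 5.0770 + 0.1492 + 0.1232 = 5.3494 W/m².
ΔT = λ ΔF = 0.79 × 5.35 = 4.2265 K.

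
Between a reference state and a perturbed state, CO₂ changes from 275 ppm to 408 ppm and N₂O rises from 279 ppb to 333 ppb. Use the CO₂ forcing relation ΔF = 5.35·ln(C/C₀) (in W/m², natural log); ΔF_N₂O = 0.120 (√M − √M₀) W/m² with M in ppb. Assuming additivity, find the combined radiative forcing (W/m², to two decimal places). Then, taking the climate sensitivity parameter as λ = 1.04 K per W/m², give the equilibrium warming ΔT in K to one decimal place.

ΔF = 2.30 W/m²; ΔT = 2.4 K

CO₂: 5.35 × ln(408/275) = 5.35 × ln(1.48364) = 5.35 × 0.39450 = 2.1106 W/m².
N₂O: 0.120 × (√333 − √279) = 0.120 × (18.2483 − 16.7033) = 0.120 × 1.5450 = 0.1854 W/m².
Total ΔF = 2.1106 + 0.1854 = 2.2960 W/m².
ΔT = λ ΔF = 1.04 × 2.30 = 2.3920 K.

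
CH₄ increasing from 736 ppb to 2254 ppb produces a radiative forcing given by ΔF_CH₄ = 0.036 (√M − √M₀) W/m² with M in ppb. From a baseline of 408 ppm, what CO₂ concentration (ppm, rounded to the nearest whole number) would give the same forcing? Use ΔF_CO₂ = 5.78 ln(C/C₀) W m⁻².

CH₄ forcing: 0.036 × (√2254 − √736) = 0.036 × (47.4763 − 27.1293) = 0.036 × 20.3470 = 0.73249 W/m².
Set 5.78 ln(C/408) = 0.73249: ln(C/408) = 0.73249/5.78 = 0.12673, so C = 408 × e^0.12673 = 408 × 1.13511 = 463.12 ppm.

C ≈ 463 ppm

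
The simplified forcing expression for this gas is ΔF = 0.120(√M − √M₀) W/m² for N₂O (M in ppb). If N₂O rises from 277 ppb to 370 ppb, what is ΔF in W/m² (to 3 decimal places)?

N₂O: 0.120 × (√370 − √277) = 0.120 × (19.2354 − 16.6433) = 0.120 × 2.5921 = 0.3111 W/m².

ΔF = 0.311 W/m²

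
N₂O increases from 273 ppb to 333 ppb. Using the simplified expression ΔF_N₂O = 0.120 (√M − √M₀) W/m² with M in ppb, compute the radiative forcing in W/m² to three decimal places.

N₂O: 0.120 × (√333 − √273) = 0.120 × (18.2483 − 16.5227) = 0.120 × 1.7256 = 0.2071 W/m².

ΔF = 0.207 W/m²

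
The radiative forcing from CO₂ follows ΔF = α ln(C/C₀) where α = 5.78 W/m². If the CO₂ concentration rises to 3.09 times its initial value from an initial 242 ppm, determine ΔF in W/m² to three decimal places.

ΔF = 6.521 W/m²

Because the forcing depends only on the ratio C/C₀, the initial concentration does not enter.
ΔF = 5.78 × ln(3.09) = 5.78 × 1.12817 = 6.5208 W/m².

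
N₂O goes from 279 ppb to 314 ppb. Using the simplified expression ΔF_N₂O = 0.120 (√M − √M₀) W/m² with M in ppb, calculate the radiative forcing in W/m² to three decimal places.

N₂O: 0.120 × (√314 − √279) = 0.120 × (17.7200 − 16.7033) = 0.120 × 1.0167 = 0.1220 W/m².

ΔF = 0.122 W/m²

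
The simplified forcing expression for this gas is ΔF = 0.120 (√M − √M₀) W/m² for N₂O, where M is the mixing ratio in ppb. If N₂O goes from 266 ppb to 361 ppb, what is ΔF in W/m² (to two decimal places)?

N₂O: 0.120 × (√361 − √266) = 0.120 × (19.0000 − 16.3095) = 0.120 × 2.6905 = 0.3229 W/m².

ΔF = 0.32 W/m²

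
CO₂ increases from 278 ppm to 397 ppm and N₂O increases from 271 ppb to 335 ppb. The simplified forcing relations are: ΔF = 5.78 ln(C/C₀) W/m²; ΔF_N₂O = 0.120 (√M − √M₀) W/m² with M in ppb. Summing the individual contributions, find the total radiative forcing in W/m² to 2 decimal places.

CO₂: 5.78 × ln(397/278) = 5.78 × ln(1.42806) = 5.78 × 0.35632 = 2.0595 W/m².
N₂O: 0.120 × (√335 − √271) = 0.120 × (18.3030 − 16.4621) = 0.120 × 1.8409 = 0.2209 W/m².
Total ΔF = 2.0595 + 0.2209 = 2.2804 W/m².

ΔF = 2.28 W/m²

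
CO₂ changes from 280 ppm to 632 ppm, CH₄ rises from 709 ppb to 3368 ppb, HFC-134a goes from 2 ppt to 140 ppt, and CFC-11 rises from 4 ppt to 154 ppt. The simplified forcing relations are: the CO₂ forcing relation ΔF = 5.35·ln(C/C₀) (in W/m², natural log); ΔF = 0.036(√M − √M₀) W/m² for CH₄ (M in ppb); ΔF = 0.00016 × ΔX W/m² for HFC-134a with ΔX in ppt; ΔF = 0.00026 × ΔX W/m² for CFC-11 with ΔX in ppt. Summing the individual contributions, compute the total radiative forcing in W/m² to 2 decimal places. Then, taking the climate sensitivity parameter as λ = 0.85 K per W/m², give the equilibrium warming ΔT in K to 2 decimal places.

ΔF = 5.55 W/m²; ΔT = 4.72 K

CO₂: 5.35 × ln(632/280) = 5.35 × ln(2.25714) = 5.35 × 0.81410 = 4.3554 W/m².
CH₄: 0.036 × (√3368 − √709) = 0.036 × (58.0345 − 26.6271) = 0.036 × 31.4074 = 1.1307 W/m².
HFC-134a: ΔF = 0.00016 × (140 − 2) = 0.00016 × 138 = 0.0221 W/m².
CFC-11: ΔF = 0.00026 × (154 − 4) = 0.00026 × 150 = 0.0390 W/m².
Total ΔF = 4.3554 + 1.1307 + 0.0221 + 0.0390 = 5.5472 W/m².
ΔT = λ ΔF = 0.85 × 5.55 = 4.7175 K.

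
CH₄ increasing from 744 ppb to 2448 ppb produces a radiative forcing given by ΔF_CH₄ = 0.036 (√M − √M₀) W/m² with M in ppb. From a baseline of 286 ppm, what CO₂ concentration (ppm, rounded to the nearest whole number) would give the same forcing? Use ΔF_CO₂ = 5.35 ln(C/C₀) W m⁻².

C ≈ 332 ppm

CH₄ forcing: 0.036 × (√2448 − √744) = 0.036 × (49.4773 − 27.2764) = 0.036 × 22.2009 = 0.79923 W/m².
Set 5.35 ln(C/286) = 0.79923: ln(C/286) = 0.79923/5.35 = 0.14939, so C = 286 × e^0.14939 = 286 × 1.16113 = 332.08 ppm.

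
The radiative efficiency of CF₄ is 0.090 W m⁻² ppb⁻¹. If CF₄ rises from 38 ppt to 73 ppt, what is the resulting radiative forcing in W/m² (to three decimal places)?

ΔF = 0.003 W/m²

CF₄: Δ = 73 − 38 = 35 ppt = 0.035 ppb; ΔF = 0.090 × 0.035 = 0.0032 W/m².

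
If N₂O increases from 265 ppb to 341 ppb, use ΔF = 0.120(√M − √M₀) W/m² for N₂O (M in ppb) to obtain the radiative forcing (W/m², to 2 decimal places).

N₂O: 0.120 × (√341 − √265) = 0.120 × (18.4662 − 16.2788) = 0.120 × 2.1874 = 0.2625 W/m².

ΔF = 0.26 W/m²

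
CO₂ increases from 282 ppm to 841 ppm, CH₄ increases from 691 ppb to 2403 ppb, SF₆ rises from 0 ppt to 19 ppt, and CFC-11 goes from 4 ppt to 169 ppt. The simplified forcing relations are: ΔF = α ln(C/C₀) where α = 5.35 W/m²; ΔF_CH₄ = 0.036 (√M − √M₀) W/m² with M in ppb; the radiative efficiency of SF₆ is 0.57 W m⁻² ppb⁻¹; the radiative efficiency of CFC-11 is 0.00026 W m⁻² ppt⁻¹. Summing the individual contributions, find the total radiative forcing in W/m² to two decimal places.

CO₂: 5.35 × ln(841/282) = 5.35 × ln(2.98227) = 5.35 × 1.09268 = 5.8458 W/m².
CH₄: 0.036 × (√2403 − √691) = 0.036 × (49.0204 − 26.2869) = 0.036 × 22.7335 = 0.8184 W/m².
SF₆: Δ = 19 − 0 = 19 ppt = 0.019 ppb; ΔF = 0.57 × 0.019 = 0.0108 W/m².
CFC-11: ΔF = 0.00026 × (169 − 4) = 0.00026 × 165 = 0.0429 W/m².
Total ΔF = 5.8458 + 0.8184 + 0.0108 + 0.0429 = 6.7179 W/m².

ΔF = 6.72 W/m²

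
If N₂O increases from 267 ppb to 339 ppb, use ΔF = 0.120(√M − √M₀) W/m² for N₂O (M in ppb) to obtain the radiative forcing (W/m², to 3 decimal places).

ΔF = 0.249 W/m²

N₂O: 0.120 × (√339 − √267) = 0.120 × (18.4120 − 16.3401) = 0.120 × 2.0719 = 0.2486 W/m².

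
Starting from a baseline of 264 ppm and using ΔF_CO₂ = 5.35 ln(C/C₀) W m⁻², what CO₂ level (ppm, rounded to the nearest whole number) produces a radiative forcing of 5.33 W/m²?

C ≈ 715 ppm

Set 5.35 ln(C/264) = 5.33, so ln(C/264) = 5.33/5.35 = 0.99626.
Then C/264 = e^0.99626 = 2.70813, giving C = 264 × 2.70813 = 714.95 ppm.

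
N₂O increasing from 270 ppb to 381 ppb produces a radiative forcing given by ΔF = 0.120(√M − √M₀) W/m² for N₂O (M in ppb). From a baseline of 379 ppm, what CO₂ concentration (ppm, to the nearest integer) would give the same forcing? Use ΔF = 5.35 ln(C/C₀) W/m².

N₂O forcing: 0.120 × (√381 − √270) = 0.120 × (19.5192 − 16.4317) = 0.120 × 3.0875 = 0.37050 W/m².
Set 5.35 ln(C/379) = 0.37050: ln(C/379) = 0.37050/5.35 = 0.06925, so C = 379 × e^0.06925 = 379 × 1.07170 = 406.17 ppm.

C ≈ 406 ppm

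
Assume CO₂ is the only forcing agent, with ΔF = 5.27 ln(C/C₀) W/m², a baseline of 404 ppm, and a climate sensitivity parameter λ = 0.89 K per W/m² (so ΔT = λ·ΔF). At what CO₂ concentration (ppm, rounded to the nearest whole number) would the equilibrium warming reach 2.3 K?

Required forcing: ΔF = ΔT/λ = 2.3/0.89 = 2.5843 W/m².
Then ln(C/404) = ΔF/5.27 = 2.5843/5.27 = 0.49038.
So C = 404 × e^0.49038 = 404 × 1.63294 = 659.71 ppm.

C ≈ 660 ppm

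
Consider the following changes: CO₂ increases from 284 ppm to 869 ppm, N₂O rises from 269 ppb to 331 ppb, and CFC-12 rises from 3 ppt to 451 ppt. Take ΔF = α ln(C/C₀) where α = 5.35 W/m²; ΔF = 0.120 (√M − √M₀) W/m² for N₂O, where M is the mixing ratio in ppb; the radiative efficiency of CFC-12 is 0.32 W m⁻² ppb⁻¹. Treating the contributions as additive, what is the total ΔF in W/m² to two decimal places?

ΔF = 6.34 W/m²

CO₂: 5.35 × ln(869/284) = 5.35 × ln(3.05986) = 5.35 × 1.11837 = 5.9833 W/m².
N₂O: 0.120 × (√331 − √269) = 0.120 × (18.1934 − 16.4012) = 0.120 × 1.7922 = 0.2151 W/m².
CFC-12: Δ = 451 − 3 = 448 ppt = 0.448 ppb; ΔF = 0.32 × 0.448 = 0.1434 W/m².
Total ΔF = 5.9833 + 0.2151 + 0.1434 = 6.3418 W/m².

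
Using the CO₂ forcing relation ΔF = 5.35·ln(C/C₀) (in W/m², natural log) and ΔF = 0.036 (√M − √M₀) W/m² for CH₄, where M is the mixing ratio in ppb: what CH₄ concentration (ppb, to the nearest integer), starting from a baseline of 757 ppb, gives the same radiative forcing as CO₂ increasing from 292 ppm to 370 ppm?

CO₂ forcing: 5.35 × ln(370/292) = 5.35 × 0.236749 = 1.26661 W/m².
Set 0.036(√M − √757) = 1.26661: √M = 1.26661/0.036 + √757 = 35.1836 + 27.5136 = 62.6972.
M = (62.6972)² = 3930.94 ppb.

M ≈ 3931 ppb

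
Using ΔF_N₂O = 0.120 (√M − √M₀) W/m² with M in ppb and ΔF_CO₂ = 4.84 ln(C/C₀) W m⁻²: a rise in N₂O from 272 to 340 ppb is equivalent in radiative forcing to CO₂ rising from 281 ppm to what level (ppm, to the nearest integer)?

N₂O forcing: 0.120 × (√340 − √272) = 0.120 × (18.4391 − 16.4924) = 0.120 × 1.9467 = 0.23360 W/m².
Set 4.84 ln(C/281) = 0.23360: ln(C/281) = 0.23360/4.84 = 0.04826, so C = 281 × e^0.04826 = 281 × 1.04944 = 294.89 ppm.

C ≈ 295 ppm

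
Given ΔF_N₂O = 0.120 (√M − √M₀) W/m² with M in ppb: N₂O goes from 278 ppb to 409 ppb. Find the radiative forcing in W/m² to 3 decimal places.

ΔF = 0.426 W/m²

N₂O: 0.120 × (√409 − √278) = 0.120 × (20.2237 − 16.6733) = 0.120 × 3.5504 = 0.4260 W/m².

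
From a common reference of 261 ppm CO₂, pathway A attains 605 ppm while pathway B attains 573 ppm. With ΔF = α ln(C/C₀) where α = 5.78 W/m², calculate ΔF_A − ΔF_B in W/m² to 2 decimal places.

ΔF_A = 5.78 ln(605/261) = 5.78 × 0.84071 = 4.8593 W/m².
ΔF_B = 5.78 ln(573/261) = 5.78 × 0.78637 = 4.5452 W/m².
Difference: 4.8593 − 4.5452 = 0.3141 W/m².

ΔF_A − ΔF_B = 0.31 W/m²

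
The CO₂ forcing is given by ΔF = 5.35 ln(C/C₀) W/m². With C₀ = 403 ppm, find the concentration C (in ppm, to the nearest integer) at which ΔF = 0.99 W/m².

Set 5.35 ln(C/403) = 0.99, so ln(C/403) = 0.99/5.35 = 0.18505.
Then C/403 = e^0.18505 = 1.20328, giving C = 403 × 1.20328 = 484.92 ppm.

C ≈ 485 ppm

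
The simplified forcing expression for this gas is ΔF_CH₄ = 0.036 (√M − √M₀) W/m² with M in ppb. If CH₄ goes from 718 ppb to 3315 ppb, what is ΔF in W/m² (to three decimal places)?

ΔF = 1.108 W/m²

CH₄: 0.036 × (√3315 − √718) = 0.036 × (57.5760 − 26.7955) = 0.036 × 30.7805 = 1.1081 W/m².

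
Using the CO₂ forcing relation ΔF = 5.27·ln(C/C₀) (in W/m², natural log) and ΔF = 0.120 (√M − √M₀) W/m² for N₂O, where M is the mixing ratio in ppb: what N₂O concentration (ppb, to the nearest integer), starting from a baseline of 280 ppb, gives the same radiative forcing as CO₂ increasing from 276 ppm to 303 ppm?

M ≈ 434 ppb

CO₂ forcing: 5.27 × ln(303/276) = 5.27 × 0.093332 = 0.49186 W/m².
Set 0.120(√M − √280) = 0.49186: √M = 0.49186/0.120 + √280 = 4.0988 + 16.7332 = 20.8320.
M = (20.8320)² = 433.97 ppb.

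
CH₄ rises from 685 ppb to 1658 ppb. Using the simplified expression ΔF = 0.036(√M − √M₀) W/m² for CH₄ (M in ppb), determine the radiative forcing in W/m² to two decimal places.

CH₄: 0.036 × (√1658 − √685) = 0.036 × (40.7185 − 26.1725) = 0.036 × 14.5460 = 0.5237 W/m².

ΔF = 0.52 W/m²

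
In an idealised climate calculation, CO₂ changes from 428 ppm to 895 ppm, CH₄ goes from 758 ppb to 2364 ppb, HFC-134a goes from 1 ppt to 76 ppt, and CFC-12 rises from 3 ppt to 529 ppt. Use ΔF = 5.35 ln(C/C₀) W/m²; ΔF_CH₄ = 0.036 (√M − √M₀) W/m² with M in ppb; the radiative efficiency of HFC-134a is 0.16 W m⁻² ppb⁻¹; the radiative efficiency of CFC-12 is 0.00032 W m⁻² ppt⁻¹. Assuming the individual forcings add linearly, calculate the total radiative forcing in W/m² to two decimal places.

ΔF = 4.89 W/m²

CO₂: 5.35 × ln(895/428) = 5.35 × ln(2.09112) = 5.35 × 0.73770 = 3.9467 W/m².
CH₄: 0.036 × (√2364 − √758) = 0.036 × (48.6210 − 27.5318) = 0.036 × 21.0892 = 0.7592 W/m².
HFC-134a: Δ = 76 − 1 = 75 ppt = 0.075 ppb; ΔF = 0.16 × 0.075 = 0.0120 W/m².
CFC-12: ΔF = 0.00032 × (529 − 3) = 0.00032 × 526 = 0.1683 W/m².
Total ΔF = 3.9467 + 0.7592 + 0.0120 + 0.1683 = 4.8862 W/m².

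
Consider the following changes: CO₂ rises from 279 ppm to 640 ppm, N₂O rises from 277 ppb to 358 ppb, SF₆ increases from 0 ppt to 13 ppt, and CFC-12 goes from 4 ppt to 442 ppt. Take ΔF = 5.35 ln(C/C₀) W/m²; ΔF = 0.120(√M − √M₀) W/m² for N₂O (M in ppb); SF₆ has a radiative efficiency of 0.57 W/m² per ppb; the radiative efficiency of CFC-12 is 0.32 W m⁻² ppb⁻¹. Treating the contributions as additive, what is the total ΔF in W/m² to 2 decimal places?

ΔF = 4.86 W/m²

CO₂: 5.35 × ln(640/279) = 5.35 × ln(2.29391) = 5.35 × 0.83026 = 4.4419 W/m².
N₂O: 0.120 × (√358 − √277) = 0.120 × (18.9209 − 16.6433) = 0.120 × 2.2776 = 0.2733 W/m².
SF₆: Δ = 13 − 0 = 13 ppt = 0.013 ppb; ΔF = 0.57 × 0.013 = 0.0074 W/m².
CFC-12: Δ = 442 − 4 = 438 ppt = 0.438 ppb; ΔF = 0.32 × 0.438 = 0.1402 W/m².
Total ΔF = 4.4419 + 0.2733 + 0.0074 + 0.1402 = 4.8628 W/m².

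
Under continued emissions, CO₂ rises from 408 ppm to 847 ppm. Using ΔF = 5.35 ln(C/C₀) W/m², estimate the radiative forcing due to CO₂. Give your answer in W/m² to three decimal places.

ΔF = 3.908 W/m²

CO₂ absorption bands are partially saturated, so forcing scales with the logarithm of the concentration ratio.
CO₂: 5.35 × ln(847/408) = 5.35 × ln(2.07598) = 5.35 × 0.73043 = 3.9078 W/m².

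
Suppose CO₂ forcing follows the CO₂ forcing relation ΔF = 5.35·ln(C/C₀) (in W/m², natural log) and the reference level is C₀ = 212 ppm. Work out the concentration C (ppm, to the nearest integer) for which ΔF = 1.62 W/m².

Set 5.35 ln(C/212) = 1.62, so ln(C/212) = 1.62/5.35 = 0.30280.
Then C/212 = e^0.30280 = 1.35364, giving C = 212 × 1.35364 = 286.97 ppm.

C ≈ 287 ppm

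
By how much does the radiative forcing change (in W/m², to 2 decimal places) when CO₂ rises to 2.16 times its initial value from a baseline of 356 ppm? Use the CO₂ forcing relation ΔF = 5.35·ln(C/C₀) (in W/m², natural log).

ΔF = 4.12 W/m²

ΔF = 5.35 × ln(2.16) = 5.35 × 0.77011 = 4.1201 W/m².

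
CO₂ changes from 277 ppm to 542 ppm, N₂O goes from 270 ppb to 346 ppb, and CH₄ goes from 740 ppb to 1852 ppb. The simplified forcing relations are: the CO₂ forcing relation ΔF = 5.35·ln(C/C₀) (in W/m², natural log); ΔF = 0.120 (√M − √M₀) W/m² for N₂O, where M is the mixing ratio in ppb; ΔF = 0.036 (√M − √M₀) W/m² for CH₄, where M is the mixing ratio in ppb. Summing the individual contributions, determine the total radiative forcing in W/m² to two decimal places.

CO₂: 5.35 × ln(542/277) = 5.35 × ln(1.95668) = 5.35 × 0.67125 = 3.5912 W/m².
N₂O: 0.120 × (√346 − √270) = 0.120 × (18.6011 − 16.4317) = 0.120 × 2.1694 = 0.2603 W/m².
CH₄: 0.036 × (√1852 − √740) = 0.036 × (43.0349 − 27.2029) = 0.036 × 15.8320 = 0.5700 W/m².
Total ΔF = 3.5912 + 0.2603 + 0.5700 = 4.4215 W/m².

ΔF = 4.42 W/m²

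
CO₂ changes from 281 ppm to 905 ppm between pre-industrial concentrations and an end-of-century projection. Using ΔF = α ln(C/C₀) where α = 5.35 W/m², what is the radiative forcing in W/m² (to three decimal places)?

CO₂: 5.35 × ln(905/281) = 5.35 × ln(3.22064) = 5.35 × 1.16958 = 6.2573 W/m².

ΔF = 6.257 W/m²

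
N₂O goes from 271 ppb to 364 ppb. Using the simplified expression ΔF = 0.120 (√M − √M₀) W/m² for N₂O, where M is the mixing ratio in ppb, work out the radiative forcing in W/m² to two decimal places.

ΔF = 0.31 W/m²

N₂O: 0.120 × (√364 − √271) = 0.120 × (19.0788 − 16.4621) = 0.120 × 2.6167 = 0.3140 W/m².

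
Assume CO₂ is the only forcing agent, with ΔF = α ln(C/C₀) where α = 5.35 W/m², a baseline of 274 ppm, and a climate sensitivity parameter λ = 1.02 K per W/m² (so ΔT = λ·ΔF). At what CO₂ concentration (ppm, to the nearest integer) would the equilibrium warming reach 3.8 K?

C ≈ 550 ppm

Required forcing: ΔF = ΔT/λ = 3.8/1.02 = 3.7255 W/m².
Then ln(C/274) = ΔF/5.35 = 3.7255/5.35 = 0.69636.
So C = 274 × e^0.69636 = 274 × 2.00644 = 549.76 ppm.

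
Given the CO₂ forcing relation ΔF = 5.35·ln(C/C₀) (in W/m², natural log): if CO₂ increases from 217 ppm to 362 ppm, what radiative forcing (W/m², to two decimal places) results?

ΔF = 2.74 W/m²

CO₂: 5.35 × ln(362/217) = 5.35 × ln(1.66820) = 5.35 × 0.51175 = 2.7379 W/m².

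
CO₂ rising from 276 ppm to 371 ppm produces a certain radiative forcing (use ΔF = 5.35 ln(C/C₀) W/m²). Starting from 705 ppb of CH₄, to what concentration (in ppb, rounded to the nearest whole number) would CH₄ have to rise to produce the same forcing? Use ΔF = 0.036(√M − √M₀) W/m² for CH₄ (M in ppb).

M ≈ 4972 ppb

CO₂ forcing: 5.35 × ln(371/276) = 5.35 × 0.295801 = 1.58254 W/m².
Set 0.036(√M − √705) = 1.58254: √M = 1.58254/0.036 + √705 = 43.9594 + 26.5518 = 70.5112.
M = (70.5112)² = 4971.83 ppb.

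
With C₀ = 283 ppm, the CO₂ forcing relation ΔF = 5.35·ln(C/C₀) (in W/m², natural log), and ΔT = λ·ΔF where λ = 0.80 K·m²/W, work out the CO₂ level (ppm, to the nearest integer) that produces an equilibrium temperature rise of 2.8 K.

C ≈ 544 ppm

Required forcing: ΔF = ΔT/λ = 2.8/0.80 = 3.5000 W/m².
Then ln(C/283) = ΔF/5.35 = 3.5000/5.35 = 0.65421.
So C = 283 × e^0.65421 = 283 × 1.92362 = 544.38 ppm.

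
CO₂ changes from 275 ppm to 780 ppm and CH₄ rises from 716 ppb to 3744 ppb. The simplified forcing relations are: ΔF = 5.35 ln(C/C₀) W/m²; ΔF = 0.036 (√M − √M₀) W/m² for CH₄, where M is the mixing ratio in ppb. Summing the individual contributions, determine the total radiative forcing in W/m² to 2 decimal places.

CO₂: 5.35 × ln(780/275) = 5.35 × ln(2.83636) = 5.35 × 1.04252 = 5.5775 W/m².
CH₄: 0.036 × (√3744 − √716) = 0.036 × (61.1882 − 26.7582) = 0.036 × 34.4300 = 1.2395 W/m².
Total ΔF = 5.5775 + 1.2395 = 6.8170 W/m².

ΔF = 6.82 W/m²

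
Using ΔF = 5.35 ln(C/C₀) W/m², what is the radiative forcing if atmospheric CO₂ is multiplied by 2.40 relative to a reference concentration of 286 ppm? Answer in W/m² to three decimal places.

ΔF = 4.684 W/m²

ΔF = 5.35 × ln(2.40) = 5.35 × 0.87547 = 4.6838 W/m².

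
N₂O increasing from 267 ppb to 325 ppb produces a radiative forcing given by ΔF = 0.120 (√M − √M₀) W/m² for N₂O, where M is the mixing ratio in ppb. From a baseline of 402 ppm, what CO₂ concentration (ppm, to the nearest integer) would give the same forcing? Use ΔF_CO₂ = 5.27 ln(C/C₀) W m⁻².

C ≈ 418 ppm

N₂O forcing: 0.120 × (√325 − √267) = 0.120 × (18.0278 − 16.3401) = 0.120 × 1.6877 = 0.20252 W/m².
Set 5.27 ln(C/402) = 0.20252: ln(C/402) = 0.20252/5.27 = 0.03843, so C = 402 × e^0.03843 = 402 × 1.03918 = 417.75 ppm.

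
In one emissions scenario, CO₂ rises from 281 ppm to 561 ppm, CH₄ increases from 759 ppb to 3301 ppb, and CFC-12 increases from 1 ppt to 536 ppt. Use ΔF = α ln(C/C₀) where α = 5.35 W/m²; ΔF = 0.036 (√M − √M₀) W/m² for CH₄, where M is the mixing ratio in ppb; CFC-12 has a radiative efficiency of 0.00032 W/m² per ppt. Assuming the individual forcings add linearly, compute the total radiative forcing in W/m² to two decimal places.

CO₂: 5.35 × ln(561/281) = 5.35 × ln(1.99644) = 5.35 × 0.69137 = 3.6988 W/m².
CH₄: 0.036 × (√3301 − √759) = 0.036 × (57.4543 − 27.5500) = 0.036 × 29.9043 = 1.0766 W/m².
CFC-12: ΔF = 0.00032 × (536 − 1) = 0.00032 × 535 = 0.1712 W/m².
Total ΔF = 3.6988 + 1.0766 + 0.1712 = 4.9466 W/m².

ΔF = 4.95 W/m²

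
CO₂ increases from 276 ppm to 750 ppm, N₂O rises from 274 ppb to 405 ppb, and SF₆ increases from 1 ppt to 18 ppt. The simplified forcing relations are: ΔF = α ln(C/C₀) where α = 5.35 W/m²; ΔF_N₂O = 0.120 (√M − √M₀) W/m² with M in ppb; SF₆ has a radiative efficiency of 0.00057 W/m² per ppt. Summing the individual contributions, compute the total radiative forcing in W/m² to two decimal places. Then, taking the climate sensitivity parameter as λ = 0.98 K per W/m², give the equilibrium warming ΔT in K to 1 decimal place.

ΔF = 5.79 W/m²; ΔT = 5.7 K

CO₂: 5.35 × ln(750/276) = 5.35 × ln(2.71739) = 5.35 × 0.99967 = 5.3482 W/m².
N₂O: 0.120 × (√405 − √274) = 0.120 × (20.1246 − 16.5529) = 0.120 × 3.5717 = 0.4286 W/m².
SF₆: ΔF = 0.00057 × (18 − 1) = 0.00057 × 17 = 0.0097 W/m².
Total ΔF = 5.3482 + 0.4286 + 0.0097 = 5.7865 W/m².
ΔT = λ ΔF = 0.98 × 5.79 = 5.6742 K.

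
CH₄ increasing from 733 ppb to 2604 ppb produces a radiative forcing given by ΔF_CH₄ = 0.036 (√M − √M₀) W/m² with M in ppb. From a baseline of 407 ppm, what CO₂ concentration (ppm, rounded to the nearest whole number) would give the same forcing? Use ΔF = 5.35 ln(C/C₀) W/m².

CH₄ forcing: 0.036 × (√2604 − √733) = 0.036 × (51.0294 − 27.0740) = 0.036 × 23.9554 = 0.86239 W/m².
Set 5.35 ln(C/407) = 0.86239: ln(C/407) = 0.86239/5.35 = 0.16119, so C = 407 × e^0.16119 = 407 × 1.17491 = 478.19 ppm.

C ≈ 478 ppm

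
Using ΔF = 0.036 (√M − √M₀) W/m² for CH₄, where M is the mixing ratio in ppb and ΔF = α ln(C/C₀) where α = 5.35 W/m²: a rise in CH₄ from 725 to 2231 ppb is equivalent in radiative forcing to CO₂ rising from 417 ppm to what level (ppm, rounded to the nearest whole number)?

C ≈ 478 ppm

CH₄ forcing: 0.036 × (√2231 − √725) = 0.036 × (47.2335 − 26.9258) = 0.036 × 20.3077 = 0.73108 W/m².
Set 5.35 ln(C/417) = 0.73108: ln(C/417) = 0.73108/5.35 = 0.13665, so C = 417 × e^0.13665 = 417 × 1.14643 = 478.06 ppm.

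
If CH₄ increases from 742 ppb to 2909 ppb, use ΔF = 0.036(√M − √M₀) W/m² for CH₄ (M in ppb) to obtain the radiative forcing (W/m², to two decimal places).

ΔF = 0.96 W/m²

CH₄: 0.036 × (√2909 − √742) = 0.036 × (53.9351 − 27.2397) = 0.036 × 26.6954 = 0.9610 W/m².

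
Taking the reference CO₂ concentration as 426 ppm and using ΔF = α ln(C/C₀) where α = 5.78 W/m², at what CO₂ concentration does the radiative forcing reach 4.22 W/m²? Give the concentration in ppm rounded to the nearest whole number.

C ≈ 884 ppm

Set 5.78 ln(C/426) = 4.22, so ln(C/426) = 4.22/5.78 = 0.73010.
Then C/426 = e^0.73010 = 2.07529, giving C = 426 × 2.07529 = 884.07 ppm.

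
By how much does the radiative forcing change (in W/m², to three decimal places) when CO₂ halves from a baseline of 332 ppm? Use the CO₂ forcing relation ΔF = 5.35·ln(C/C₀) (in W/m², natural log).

ΔF = -3.708 W/m²

Because the forcing depends only on the ratio C/C₀, the initial concentration does not enter.
ΔF = 5.35 × ln(0.5) = 5.35 × -0.69315 = -3.7084 W/m².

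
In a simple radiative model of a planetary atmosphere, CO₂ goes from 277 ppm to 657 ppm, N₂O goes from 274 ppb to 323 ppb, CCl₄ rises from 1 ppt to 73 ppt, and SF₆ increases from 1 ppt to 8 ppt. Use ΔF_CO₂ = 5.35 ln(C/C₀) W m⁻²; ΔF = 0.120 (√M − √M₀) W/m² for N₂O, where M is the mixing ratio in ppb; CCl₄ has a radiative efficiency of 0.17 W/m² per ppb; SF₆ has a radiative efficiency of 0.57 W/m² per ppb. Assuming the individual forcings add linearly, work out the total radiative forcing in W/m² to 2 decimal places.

ΔF = 4.81 W/m²

CO₂: 5.35 × ln(657/277) = 5.35 × ln(2.37184) = 5.35 × 0.86367 = 4.6206 W/m².
N₂O: 0.120 × (√323 − √274) = 0.120 × (17.9722 − 16.5529) = 0.120 × 1.4193 = 0.1703 W/m².
CCl₄: Δ = 73 − 1 = 72 ppt = 0.072 ppb; ΔF = 0.17 × 0.072 = 0.0122 W/m².
SF₆: Δ = 8 − 1 = 7 ppt = 0.007 ppb; ΔF = 0.57 × 0.007 = 0.0040 W/m².
Total ΔF = 4.6206 + 0.1703 + 0.0122 + 0.0040 = 4.8071 W/m².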